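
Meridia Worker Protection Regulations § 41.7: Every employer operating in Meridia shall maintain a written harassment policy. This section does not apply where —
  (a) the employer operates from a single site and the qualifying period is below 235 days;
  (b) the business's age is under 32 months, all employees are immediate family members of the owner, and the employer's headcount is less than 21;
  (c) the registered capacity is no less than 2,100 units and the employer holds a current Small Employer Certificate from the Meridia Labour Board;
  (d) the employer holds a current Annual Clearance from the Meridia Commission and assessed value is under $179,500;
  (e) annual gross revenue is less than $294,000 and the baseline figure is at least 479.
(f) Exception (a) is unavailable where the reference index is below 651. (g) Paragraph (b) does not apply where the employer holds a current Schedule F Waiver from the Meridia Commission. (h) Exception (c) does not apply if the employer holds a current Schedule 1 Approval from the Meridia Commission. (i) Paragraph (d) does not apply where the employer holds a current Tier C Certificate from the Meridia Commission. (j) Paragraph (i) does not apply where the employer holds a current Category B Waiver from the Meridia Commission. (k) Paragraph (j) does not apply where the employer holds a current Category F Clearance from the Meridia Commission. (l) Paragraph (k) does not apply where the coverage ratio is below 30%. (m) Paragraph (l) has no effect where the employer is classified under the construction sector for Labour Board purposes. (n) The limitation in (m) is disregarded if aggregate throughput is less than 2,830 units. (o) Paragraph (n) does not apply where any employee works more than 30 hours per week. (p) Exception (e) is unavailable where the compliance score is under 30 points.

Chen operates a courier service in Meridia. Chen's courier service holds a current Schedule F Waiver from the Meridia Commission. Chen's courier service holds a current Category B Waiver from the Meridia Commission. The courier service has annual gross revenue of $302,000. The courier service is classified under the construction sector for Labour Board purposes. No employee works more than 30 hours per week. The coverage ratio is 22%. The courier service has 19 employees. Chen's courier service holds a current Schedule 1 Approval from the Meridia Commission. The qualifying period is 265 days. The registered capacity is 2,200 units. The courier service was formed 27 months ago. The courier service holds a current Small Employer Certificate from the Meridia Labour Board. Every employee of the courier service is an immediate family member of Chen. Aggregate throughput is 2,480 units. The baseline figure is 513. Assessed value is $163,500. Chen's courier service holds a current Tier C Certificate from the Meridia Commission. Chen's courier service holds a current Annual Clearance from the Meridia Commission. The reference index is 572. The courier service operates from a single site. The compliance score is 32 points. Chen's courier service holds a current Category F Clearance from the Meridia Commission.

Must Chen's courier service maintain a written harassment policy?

No — exception (d) applies; Chen's courier service is not required to maintain a written harassment policy.

Exception (a) does not apply: the qualifying period is 265 days, not below 235 days.
Exception (b)'s conditions are all satisfied: the business's age is 27 months, under the 32 months limit; every employee is an immediate family member; the employer's headcount is 19, less than the 21 limit. However, paragraph (g) must be considered: (g) operates against (b): a current Schedule F Waiver is held. So (b) is unavailable.
Exception (c)'s conditions are all satisfied: the registered capacity is 2,200 units, meeting the 2,100 units threshold; a current Small Employer Certificate is held. Turning to paragraph (h): (h) applies — a current Schedule 1 Approval is held. Exception (c) does not apply.
Exception (d)'s conditions are all satisfied: a current Annual Clearance is held; assessed value is $163,500, under the $179,500 limit. As to paragraphs (i)–(o): (i) is engaged (a current Tier C Certificate is held), but is overridden by (j): (j) is triggered — a current Category B Waiver is held. (k) applies (a current Category F Clearance is held), but is overridden by (l): (l) operates — the coverage ratio is 22%, below the 30% limit. (m) would limit (l) — the courier service is classified under the construction sector — but (n) sets (m) aside: (n) operates against (m): aggregate throughput is 2,480 units, less than the 2,830 units limit. (o) is not engaged (no employee exceeds 30 hours/week), so (n) stands. So (d) applies.
Exception (e) does not apply: annual gross revenue is $302,000, not less than $294,000.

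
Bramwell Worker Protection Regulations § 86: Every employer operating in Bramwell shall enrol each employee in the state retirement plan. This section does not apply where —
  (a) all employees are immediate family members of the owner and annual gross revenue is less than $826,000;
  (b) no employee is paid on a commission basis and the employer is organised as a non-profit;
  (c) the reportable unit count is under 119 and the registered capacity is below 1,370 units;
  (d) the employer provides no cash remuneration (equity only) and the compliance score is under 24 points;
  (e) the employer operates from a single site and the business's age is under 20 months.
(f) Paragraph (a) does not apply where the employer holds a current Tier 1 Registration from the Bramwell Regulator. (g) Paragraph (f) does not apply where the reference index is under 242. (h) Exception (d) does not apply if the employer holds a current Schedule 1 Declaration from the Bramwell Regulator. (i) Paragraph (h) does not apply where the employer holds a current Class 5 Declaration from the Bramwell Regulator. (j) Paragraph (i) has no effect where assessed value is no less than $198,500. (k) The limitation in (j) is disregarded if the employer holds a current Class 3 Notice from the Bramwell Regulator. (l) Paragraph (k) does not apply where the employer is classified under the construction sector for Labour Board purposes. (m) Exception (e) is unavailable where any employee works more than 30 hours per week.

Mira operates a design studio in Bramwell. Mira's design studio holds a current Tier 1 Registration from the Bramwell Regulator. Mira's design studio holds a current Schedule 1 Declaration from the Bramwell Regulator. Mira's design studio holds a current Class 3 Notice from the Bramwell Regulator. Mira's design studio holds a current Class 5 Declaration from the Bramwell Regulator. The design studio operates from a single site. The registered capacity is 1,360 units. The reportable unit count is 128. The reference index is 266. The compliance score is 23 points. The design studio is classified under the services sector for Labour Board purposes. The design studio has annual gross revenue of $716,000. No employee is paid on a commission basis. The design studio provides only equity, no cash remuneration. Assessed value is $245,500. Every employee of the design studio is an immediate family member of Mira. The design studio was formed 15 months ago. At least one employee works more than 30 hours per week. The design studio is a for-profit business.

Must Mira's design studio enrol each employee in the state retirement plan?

Exception (a): every employee is an immediate family member; annual gross revenue is $716,000, less than the $826,000 limit — every condition holds. But: (f) operates against (a): a current Tier 1 Registration is held. (g) is inapplicable (the reference index is 266, not under 242), so (f) stands. Exception (a) does not apply.
Exception (b) fails — the employer is for-profit.
Exception (c) fails — the reportable unit count is 128, not under 119.
Exception (d) is satisfied on its face — remuneration is equity-only; the compliance score is 23 points, under the 24 points limit. Under paragraphs (h)–(l): (h) is engaged (a current Schedule 1 Declaration is held), but is set aside by (i): (i) operates against (h): a current Class 5 Declaration is held. (j) is engaged (assessed value is $245,500, meeting the $198,500 threshold), but is itself disapplied by (k): (k) applies — a current Class 3 Notice is held. (l), which would lift (k), is not triggered — the design studio is classified under the services sector. So (d) applies.
Exception (e) is satisfied on its face — the employer operates from a single site; the business's age is 15 months, under the 20 months limit. But: (m) operates — at least one employee exceeds 30 hours/week. (e) is therefore removed.

No — exception (d) applies; Mira's design studio is not required to enrol each employee in the state retirement plan.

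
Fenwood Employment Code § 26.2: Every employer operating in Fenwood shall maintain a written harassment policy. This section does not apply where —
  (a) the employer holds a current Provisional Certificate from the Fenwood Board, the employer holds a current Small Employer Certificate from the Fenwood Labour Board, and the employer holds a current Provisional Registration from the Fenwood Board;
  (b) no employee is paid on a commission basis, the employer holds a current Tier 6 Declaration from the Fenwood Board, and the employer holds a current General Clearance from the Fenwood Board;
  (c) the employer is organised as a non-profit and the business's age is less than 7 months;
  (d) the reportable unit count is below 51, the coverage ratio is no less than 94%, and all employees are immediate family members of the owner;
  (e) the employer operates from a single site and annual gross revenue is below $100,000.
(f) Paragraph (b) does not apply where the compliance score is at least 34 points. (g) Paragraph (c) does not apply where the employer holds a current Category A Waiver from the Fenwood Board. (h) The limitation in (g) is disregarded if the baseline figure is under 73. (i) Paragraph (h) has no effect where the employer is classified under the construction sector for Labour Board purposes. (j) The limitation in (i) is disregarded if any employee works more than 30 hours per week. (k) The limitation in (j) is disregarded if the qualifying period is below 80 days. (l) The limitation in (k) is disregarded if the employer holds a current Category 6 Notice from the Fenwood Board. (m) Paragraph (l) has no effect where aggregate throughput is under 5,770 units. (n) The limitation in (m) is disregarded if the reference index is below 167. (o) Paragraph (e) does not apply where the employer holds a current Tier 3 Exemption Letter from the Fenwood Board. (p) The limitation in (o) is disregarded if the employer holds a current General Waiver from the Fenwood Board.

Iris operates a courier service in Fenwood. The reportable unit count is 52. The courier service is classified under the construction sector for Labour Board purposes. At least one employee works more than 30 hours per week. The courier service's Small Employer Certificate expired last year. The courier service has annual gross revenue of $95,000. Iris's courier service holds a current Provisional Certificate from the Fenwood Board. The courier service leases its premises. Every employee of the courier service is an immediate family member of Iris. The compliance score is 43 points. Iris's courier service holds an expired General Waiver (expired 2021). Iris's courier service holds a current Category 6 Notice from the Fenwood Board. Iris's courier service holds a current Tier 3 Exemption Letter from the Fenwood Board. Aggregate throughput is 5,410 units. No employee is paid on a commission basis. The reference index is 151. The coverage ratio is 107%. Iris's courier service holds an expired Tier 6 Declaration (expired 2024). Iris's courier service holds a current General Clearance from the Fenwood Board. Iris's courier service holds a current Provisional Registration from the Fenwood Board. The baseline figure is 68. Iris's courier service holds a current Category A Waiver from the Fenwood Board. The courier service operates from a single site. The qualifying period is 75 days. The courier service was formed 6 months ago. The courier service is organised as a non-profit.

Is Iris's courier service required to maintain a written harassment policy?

Exception (a) fails — the Small Employer Certificate has expired.
Exception (b) requires that the employer holds a current Tier 6 Declaration from the Fenwood Board; but no current Tier 6 Declaration is held, so (b) is unavailable.
Exception (c)'s conditions are all satisfied: the employer is a non-profit; the business's age is 6 months, less than the 7 months limit. Under paragraphs (g)–(n): (g) would limit (c) — a current Category A Waiver is held — but (h) sets (g) aside: (h) operates against (g): the baseline figure is 68, under the 73 limit. (i) is engaged (the courier service is classified under the construction sector), but is set aside by (j): (j) operates against (i): at least one employee exceeds 30 hours/week. (k) operates (the qualifying period is 75 days, below the 80 days limit), but is overridden by (l): (l) applies — a current Category 6 Notice is held. (m) operates (aggregate throughput is 5,410 units, under the 5,770 units limit), but is displaced by (n): (n) applies — the reference index is 151, below the 167 limit. Exception (c) stands.
Exception (d) requires that the reportable unit count is below 51; but the reportable unit count is 52, not below 51, so (d) is unavailable.
Exception (e): the employer operates from a single site; annual gross revenue is $95,000, below the $100,000 limit — every condition holds. But applying paragraphs (o)–(p): (o) is triggered — a current Tier 3 Exemption Letter is held. (p) is not engaged (there is no General Waiver in force), so (o) stands. Exception (e) does not apply.

No — exception (c) applies; Iris's courier service is not required to maintain a written harassment policy.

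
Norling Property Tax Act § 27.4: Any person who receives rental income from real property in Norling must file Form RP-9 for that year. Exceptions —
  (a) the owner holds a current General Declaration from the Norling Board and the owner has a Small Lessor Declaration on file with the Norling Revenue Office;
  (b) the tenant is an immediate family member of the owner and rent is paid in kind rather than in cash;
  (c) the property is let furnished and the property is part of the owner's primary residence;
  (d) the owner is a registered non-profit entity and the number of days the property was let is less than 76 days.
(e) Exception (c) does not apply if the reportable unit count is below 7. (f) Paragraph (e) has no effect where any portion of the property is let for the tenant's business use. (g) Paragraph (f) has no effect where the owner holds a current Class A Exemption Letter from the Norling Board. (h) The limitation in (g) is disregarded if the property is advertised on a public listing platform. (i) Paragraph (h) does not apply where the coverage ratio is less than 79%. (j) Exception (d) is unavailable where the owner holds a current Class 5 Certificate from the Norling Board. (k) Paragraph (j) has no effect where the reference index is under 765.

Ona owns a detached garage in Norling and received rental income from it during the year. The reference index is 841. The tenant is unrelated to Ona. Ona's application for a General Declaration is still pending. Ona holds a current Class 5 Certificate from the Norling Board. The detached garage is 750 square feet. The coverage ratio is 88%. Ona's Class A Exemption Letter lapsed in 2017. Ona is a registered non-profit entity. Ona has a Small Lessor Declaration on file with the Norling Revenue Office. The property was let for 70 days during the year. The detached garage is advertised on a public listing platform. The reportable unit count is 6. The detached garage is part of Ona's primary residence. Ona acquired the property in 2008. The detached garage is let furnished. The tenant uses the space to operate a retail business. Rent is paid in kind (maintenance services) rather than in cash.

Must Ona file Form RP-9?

Exception (a) fails — the General Declaration is not current.
Exception (b) requires that the tenant is an immediate family member of the owner; but the tenant is unrelated to the owner, so (b) is unavailable.
Exception (c)'s conditions are all satisfied: the property is let furnished; the detached garage is part of the primary residence. As to paragraphs (e)–(i): (e) operates (the reportable unit count is 6, below the 7 limit), but is itself disapplied by (f): (f) operates against (e): the space is let for business use. (g), which would lift (f), is not engaged — no current Class A Exemption Letter is held. (c) remains available.
Exception (d) is satisfied on its face — Ona is a registered non-profit; the number of days the property was let is 70 days, less than the 76 days limit. Turning to paragraphs (j)–(k): (j) applies — a current Class 5 Certificate is held. (k), which would lift (j), is not triggered — the reference index is 841, not under 765. Exception (d) does not apply.

No — exception (c) applies; Ona is not required to file Form RP-9.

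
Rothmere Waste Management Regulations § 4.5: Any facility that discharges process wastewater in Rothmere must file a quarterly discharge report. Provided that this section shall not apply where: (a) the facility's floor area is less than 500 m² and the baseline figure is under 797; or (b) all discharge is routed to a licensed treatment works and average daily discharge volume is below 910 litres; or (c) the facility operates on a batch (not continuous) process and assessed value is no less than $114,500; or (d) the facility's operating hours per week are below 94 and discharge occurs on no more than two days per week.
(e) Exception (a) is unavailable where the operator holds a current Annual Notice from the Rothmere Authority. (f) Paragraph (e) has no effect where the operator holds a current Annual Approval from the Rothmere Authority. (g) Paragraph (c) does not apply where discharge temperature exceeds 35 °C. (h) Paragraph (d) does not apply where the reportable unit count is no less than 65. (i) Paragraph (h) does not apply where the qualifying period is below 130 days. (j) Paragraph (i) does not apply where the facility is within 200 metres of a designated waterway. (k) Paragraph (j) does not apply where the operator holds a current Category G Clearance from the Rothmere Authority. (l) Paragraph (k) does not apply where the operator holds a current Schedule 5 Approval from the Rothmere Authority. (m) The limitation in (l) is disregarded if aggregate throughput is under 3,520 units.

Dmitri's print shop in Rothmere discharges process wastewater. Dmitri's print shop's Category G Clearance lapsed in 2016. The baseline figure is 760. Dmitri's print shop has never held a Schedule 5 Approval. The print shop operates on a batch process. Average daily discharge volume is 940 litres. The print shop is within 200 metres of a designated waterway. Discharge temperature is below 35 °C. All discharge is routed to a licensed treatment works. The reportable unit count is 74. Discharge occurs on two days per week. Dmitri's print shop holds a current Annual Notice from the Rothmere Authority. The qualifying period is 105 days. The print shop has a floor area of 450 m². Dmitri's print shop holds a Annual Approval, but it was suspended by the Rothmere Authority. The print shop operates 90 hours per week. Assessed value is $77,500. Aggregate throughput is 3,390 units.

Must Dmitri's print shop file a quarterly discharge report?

Yes — Dmitri's print shop must file a quarterly discharge report.

Exception (a): the facility's floor area is 450 m², less than the 500 m² limit; the baseline figure is 760, under the 797 limit — every condition holds. But: (e) is triggered — a current Annual Notice is held. (f), which would lift (e), does not operate here — no current Annual Approval is held. So (a) is unavailable.
Exception (b) requires that average daily discharge volume is below 910 litres; but average daily discharge volume is 940 litres, not below 910 litres, so (b) is unavailable.
Exception (c) does not apply: assessed value is $77,500, short of $114,500.
All of (d)'s requirements are met (the facility's operating hours per week are 90, below the 94 limit; discharge occurs on no more than two days per week). However, paragraphs (h)–(m) must be considered: (h) operates against (d): the reportable unit count is 74, meeting the 65 threshold. (i) is engaged (the qualifying period is 105 days, below the 130 days limit), but yields to (j): (j) is engaged — the print shop is within 200 m of a designated waterway. (k) does not operate here (no current Category G Clearance is held), so (j) stands. So (d) is unavailable.
No exception is made out. Dmitri's print shop falls within the general rule.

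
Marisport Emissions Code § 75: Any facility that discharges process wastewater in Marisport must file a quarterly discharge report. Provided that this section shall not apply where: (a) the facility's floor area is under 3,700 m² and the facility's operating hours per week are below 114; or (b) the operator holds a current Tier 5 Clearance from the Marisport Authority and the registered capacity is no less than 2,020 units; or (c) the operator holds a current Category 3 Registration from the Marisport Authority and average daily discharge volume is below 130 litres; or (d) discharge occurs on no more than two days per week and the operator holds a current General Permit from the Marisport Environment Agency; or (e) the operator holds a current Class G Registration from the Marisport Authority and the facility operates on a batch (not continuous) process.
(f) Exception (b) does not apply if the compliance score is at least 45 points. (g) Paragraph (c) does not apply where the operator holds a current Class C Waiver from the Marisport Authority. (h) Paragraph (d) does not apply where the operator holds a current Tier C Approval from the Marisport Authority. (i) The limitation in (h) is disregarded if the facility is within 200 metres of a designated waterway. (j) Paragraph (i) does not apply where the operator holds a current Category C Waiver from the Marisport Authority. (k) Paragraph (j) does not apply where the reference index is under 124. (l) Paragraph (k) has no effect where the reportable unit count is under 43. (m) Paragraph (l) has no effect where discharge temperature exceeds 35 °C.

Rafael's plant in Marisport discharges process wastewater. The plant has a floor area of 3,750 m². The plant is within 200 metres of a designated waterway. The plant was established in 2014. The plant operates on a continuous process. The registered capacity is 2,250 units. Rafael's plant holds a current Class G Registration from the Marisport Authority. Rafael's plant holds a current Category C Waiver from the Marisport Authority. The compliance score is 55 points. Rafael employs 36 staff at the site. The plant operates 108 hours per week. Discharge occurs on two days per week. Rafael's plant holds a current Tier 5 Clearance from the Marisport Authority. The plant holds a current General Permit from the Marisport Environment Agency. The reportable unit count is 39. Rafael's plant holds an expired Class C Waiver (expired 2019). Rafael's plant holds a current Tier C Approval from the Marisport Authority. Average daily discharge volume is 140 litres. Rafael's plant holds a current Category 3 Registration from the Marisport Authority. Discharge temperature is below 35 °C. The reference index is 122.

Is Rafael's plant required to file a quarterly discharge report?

Yes — Rafael's plant must file a quarterly discharge report.

Exception (a) does not apply: the facility's floor area is 3,750 m², not under 3,700 m².
All of (b)'s requirements are met (a current Tier 5 Clearance is held; the registered capacity is 2,250 units, meeting the 2,020 units threshold). However, paragraph (f) must be considered: (f) operates against (b): the compliance score is 55 points, meeting the 45 points threshold. (b) is therefore removed.
Exception (c) fails — average daily discharge volume is 140 litres, not below 130 litres.
Exception (d)'s conditions are all satisfied: discharge occurs on no more than two days per week; a current General Permit is held. But: (h) operates against (d): a current Tier C Approval is held. (i) would limit (h) — the plant is within 200 m of a designated waterway — but (j) sets (i) aside: (j) is engaged — a current Category C Waiver is held. (k) would limit (j) — the reference index is 122, under the 124 limit — but (l) sets (k) aside: (l) operates against (k): the reportable unit count is 39, under the 43 limit. (m), which would lift (l), is not triggered — discharge temperature is below 35 °C. (d) is therefore removed.
Exception (e) requires that the facility operates on a batch (not continuous) process; but the facility operates on a continuous process, so (e) is unavailable.
No exception applies. The general rule governs.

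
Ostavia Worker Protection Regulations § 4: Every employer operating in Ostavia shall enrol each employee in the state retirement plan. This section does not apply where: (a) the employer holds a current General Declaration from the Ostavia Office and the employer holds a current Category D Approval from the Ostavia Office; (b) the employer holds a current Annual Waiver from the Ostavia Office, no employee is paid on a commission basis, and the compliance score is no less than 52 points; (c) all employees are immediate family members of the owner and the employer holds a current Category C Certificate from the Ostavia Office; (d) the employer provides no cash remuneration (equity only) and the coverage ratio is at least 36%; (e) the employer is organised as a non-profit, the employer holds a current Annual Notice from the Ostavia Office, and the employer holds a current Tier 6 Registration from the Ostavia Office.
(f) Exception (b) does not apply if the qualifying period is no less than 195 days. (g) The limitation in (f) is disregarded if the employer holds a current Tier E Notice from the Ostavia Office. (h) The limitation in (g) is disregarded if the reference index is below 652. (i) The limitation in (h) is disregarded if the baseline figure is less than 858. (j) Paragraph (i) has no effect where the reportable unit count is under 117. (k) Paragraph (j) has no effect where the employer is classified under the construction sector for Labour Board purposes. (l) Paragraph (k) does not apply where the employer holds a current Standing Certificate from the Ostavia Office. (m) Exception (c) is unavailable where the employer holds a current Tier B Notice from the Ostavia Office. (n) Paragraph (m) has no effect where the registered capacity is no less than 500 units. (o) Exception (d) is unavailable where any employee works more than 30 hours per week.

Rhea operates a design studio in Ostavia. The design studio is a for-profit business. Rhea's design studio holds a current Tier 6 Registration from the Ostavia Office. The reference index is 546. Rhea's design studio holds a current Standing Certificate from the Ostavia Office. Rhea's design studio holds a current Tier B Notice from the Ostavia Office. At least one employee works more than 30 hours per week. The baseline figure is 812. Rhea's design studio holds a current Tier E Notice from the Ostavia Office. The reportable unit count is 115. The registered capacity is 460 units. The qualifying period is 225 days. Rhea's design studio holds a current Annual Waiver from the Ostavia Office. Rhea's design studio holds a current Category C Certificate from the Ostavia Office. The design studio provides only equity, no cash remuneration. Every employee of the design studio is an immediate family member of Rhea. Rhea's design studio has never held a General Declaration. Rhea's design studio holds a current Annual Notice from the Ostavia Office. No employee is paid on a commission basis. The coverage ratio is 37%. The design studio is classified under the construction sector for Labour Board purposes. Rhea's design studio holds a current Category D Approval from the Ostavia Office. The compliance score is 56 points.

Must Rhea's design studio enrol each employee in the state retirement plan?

Exception (a) fails — the General Declaration is not current.
Exception (b) is satisfied on its face — a current Annual Waiver is held; no employee is paid on commission; the compliance score is 56 points, meeting the 52 points threshold. But applying paragraphs (f)–(l): (f) applies — the qualifying period is 225 days, meeting the 195 days threshold. (g) applies (a current Tier E Notice is held), but is set aside by (h): (h) applies — the reference index is 546, below the 652 limit. (i) is triggered (the baseline figure is 812, less than the 858 limit), but is displaced by (j): (j) is engaged — the reportable unit count is 115, under the 117 limit. (k) is triggered (the design studio is classified under the construction sector), but yields to (l): (l) is triggered — a current Standing Certificate is held. (b) is therefore removed.
All of (c)'s requirements are met (every employee is an immediate family member; a current Category C Certificate is held). But: (m) operates — a current Tier B Notice is held. (n) is inapplicable (the registered capacity is 460 units, short of 500 units), so (m) stands. Exception (c) does not apply.
Exception (d): remuneration is equity-only; the coverage ratio is 37%, meeting the 36% threshold — every condition holds. However, paragraph (o) must be considered: (o) operates against (d): at least one employee exceeds 30 hours/week. So (d) is unavailable.
Exception (e) does not apply: the employer is for-profit.
Every exception is unavailable, so the rule governs.

Yes — Rhea's design studio must enrol each employee in the state retirement plan.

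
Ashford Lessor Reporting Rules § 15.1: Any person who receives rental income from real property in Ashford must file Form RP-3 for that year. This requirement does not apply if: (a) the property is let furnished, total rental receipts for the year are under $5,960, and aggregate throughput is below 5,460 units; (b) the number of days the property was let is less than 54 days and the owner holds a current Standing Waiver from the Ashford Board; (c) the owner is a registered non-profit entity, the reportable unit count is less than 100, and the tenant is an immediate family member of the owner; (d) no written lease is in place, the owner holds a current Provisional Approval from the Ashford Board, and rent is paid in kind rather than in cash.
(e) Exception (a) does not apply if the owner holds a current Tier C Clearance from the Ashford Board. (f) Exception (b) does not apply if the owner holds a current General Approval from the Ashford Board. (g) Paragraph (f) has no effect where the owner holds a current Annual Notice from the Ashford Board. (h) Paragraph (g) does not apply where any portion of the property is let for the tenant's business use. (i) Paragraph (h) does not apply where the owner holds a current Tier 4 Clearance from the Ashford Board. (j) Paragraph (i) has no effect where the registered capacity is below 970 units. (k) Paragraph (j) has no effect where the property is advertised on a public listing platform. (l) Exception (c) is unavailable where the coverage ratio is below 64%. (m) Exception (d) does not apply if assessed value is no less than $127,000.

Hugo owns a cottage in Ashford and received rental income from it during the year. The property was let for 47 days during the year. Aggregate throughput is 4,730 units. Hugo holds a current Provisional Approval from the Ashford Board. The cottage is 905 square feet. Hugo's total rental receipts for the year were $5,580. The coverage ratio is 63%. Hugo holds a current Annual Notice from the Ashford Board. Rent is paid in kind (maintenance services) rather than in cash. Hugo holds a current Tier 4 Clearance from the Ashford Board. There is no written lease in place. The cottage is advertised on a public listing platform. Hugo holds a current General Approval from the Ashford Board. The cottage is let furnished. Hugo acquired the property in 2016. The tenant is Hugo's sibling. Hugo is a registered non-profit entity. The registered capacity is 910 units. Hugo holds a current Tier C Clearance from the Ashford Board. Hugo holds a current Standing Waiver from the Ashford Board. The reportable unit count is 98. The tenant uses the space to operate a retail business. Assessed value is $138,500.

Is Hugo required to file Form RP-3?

Exception (a) is satisfied on its face — the property is let furnished; total rental receipts for the year are $5,580, under the $5,960 limit; aggregate throughput is 4,730 units, below the 5,460 units limit. But: (e) operates against (a): a current Tier C Clearance is held. (a) is therefore removed.
Exception (b): the number of days the property was let is 47 days, less than the 54 days limit; a current Standing Waiver is held — every condition holds. Under paragraphs (f)–(k): (f) would limit (b) — a current General Approval is held — but (g) sets (f) aside: (g) operates against (f): a current Annual Notice is held. (h) would limit (g) — the space is let for business use — but (i) sets (h) aside: (i) is engaged — a current Tier 4 Clearance is held. (j) would limit (i) — the registered capacity is 910 units, below the 970 units limit — but (k) sets (j) aside: (k) operates against (j): the property is publicly advertised. (b) remains available.
All of (c)'s requirements are met (Hugo is a registered non-profit; the reportable unit count is 98, less than the 100 limit; the tenant is an immediate family member). But: (l) operates against (c): the coverage ratio is 63%, below the 64% limit. So (c) is unavailable.
Exception (d)'s conditions are all satisfied: there is no written lease; a current Provisional Approval is held; rent is paid in kind. But applying paragraph (m): (m) operates against (d): assessed value is $138,500, meeting the $127,000 threshold. (d) is therefore removed.

No — exception (b) applies; Hugo is not required to file Form RP-3.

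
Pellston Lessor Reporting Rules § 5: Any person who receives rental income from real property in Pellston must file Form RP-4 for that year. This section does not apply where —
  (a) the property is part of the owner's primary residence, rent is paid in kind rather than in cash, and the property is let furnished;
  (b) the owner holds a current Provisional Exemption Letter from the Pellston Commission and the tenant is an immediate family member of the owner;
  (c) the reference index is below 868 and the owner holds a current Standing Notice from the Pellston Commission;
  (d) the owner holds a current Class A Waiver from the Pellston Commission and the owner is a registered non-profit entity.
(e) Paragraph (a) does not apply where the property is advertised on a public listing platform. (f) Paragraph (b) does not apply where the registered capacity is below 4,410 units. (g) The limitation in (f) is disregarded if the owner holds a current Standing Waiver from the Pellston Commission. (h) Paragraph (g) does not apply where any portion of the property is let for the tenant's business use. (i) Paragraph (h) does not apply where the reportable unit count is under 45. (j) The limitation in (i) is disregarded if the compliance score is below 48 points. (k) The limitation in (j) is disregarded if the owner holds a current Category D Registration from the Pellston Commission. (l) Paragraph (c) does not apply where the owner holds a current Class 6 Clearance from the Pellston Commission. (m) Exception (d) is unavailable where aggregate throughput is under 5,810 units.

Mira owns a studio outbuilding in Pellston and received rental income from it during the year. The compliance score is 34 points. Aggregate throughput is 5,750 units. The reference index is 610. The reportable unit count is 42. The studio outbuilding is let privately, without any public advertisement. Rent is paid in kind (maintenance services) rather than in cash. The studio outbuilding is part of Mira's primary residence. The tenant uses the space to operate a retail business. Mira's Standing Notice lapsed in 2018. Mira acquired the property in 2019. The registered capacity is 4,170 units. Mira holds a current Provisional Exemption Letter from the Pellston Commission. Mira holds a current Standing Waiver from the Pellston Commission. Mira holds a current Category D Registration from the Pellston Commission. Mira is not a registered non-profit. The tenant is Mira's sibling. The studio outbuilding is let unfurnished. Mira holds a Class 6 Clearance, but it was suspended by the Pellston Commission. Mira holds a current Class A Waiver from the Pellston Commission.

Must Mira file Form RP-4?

Exception (a) does not apply: the property is let unfurnished.
Exception (b): a current Provisional Exemption Letter is held; the tenant is an immediate family member — every condition holds. Under paragraphs (f)–(k): (f) would limit (b) — the registered capacity is 4,170 units, below the 4,410 units limit — but (g) sets (f) aside: (g) operates — a current Standing Waiver is held. (h) applies (the space is let for business use), but is itself disapplied by (i): (i) operates — the reportable unit count is 42, under the 45 limit. (j) would limit (i) — the compliance score is 34 points, below the 48 points limit — but (k) sets (j) aside: (k) operates against (j): a current Category D Registration is held. So (b) applies.
Exception (c) does not apply: the Standing Notice is not current.
Exception (d) does not apply: Mira is not a registered non-profit.

No — exception (b) applies; Mira is not required to file Form RP-4.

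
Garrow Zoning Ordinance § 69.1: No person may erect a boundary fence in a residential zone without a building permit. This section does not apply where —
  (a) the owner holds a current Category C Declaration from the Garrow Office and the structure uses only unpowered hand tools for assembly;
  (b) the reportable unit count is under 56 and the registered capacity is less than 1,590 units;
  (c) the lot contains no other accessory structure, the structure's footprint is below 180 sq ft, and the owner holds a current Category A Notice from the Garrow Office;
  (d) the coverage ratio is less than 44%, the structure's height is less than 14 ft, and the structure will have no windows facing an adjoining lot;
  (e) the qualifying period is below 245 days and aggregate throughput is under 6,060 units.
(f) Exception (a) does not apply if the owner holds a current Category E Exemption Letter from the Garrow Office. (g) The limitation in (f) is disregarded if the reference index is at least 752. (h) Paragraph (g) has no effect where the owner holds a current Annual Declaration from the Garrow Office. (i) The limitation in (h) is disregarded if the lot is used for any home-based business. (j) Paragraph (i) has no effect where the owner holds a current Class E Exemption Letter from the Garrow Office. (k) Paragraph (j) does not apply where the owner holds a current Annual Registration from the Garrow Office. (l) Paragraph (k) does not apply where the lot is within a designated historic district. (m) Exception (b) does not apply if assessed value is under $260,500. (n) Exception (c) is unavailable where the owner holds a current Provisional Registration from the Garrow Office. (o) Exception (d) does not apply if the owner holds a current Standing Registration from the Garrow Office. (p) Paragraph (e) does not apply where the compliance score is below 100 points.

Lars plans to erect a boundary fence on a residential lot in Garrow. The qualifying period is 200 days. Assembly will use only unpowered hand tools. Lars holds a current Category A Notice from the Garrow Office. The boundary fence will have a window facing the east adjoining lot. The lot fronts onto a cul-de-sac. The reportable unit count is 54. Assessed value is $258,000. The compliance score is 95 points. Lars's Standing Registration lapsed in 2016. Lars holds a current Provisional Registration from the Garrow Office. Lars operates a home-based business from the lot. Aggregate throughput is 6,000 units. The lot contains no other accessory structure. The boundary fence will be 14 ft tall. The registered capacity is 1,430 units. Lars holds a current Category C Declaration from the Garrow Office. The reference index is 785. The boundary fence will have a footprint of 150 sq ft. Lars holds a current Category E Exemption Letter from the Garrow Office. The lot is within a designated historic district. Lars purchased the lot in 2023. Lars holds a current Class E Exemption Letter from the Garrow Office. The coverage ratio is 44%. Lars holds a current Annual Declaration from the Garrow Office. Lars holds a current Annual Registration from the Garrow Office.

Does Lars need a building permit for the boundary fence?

Yes — Lars must obtain a building permit.

Exception (a) is satisfied on its face — a current Category C Declaration is held; assembly uses only hand tools. But: (f) applies — a current Category E Exemption Letter is held. (g) would limit (f) — the reference index is 785, meeting the 752 threshold — but (h) sets (g) aside: (h) is triggered — a current Annual Declaration is held. (i) would limit (h) — a home-based business operates on the lot — but (j) sets (i) aside: (j) applies — a current Class E Exemption Letter is held. (k) is triggered (a current Annual Registration is held), but is displaced by (l): (l) operates against (k): the lot is in a historic district. (a) is therefore removed.
Exception (b): the reportable unit count is 54, under the 56 limit; the registered capacity is 1,430 units, less than the 1,590 units limit — every condition holds. Turning to paragraph (m): (m) operates against (b): assessed value is $258,000, under the $260,500 limit. So (b) is unavailable.
Exception (c) is satisfied on its face — the lot has no other accessory structure; the structure's footprint is 150 sq ft, below the 180 sq ft limit; a current Category A Notice is held. But: (n) operates against (c): a current Provisional Registration is held. So (c) is unavailable.
Exception (d) does not apply: the coverage ratio is 44%, not less than 44%.
All of (e)'s requirements are met (the qualifying period is 200 days, below the 245 days limit; aggregate throughput is 6,000 units, under the 6,060 units limit). But: (p) is engaged — the compliance score is 95 points, below the 100 points limit. (e) is therefore removed.
No exception displaces § 69.1.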